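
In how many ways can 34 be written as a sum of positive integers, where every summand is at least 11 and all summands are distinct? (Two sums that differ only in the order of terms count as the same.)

They are:
34
23+11
22+12
21+13
20+14
19+15
18+16

7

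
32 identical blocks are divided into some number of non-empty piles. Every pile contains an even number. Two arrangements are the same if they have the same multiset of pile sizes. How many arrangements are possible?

Systematic enumeration (by largest part, then next-largest, …) yields 231.

231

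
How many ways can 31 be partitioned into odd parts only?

340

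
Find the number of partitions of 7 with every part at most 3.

Enumerating:
3, 3, 1
3, 2, 2
3, 2, 1, 1
3, 1, 1, 1, 1
2, 2, 2, 1
2, 2, 1, 1, 1
2, 1, 1, 1, 1, 1
1, 1, 1, 1, 1, 1, 1

8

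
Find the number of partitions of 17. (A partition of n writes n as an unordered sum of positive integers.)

297

A full systematic count gives 297.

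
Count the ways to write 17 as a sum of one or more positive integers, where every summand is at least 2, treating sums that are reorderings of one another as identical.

There are too many to list fully; the first 12 (by largest part) are:
17
15, 2
14, 3
13, 4
13, 2, 2
12, 5
12, 3, 2
11, 6
11, 4, 2
11, 3, 3
11, 2, 2, 2
10, 7
…and 54 more, for 66 total.

66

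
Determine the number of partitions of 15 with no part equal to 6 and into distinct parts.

They are:
15
1+14
2+13
3+12
1+2+12
4+11
1+3+11
5+10
1+4+10
2+3+10
1+5+9
2+4+9
1+2+3+9
7+8
2+5+8
3+4+8
1+2+4+8
3+5+7
1+2+5+7
1+3+4+7
1+2+3+4+5
Counting gives 21.

21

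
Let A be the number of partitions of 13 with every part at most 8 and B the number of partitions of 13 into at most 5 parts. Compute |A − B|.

Partitions of 13 with every part at most 8: 89.
Partitions of 13 into at most 5 parts: 57.
|89 − 57| = 32.

32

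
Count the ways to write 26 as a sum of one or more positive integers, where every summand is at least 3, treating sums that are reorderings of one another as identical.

158

Enumerating by decreasing first part gives 158 partitions in all.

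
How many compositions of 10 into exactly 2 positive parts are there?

9

A composition of 10 into 2 positive parts is chosen by placing 1 dividers among the 9 gaps between 10 units: C(9,1) = 9.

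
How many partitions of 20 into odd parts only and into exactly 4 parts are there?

15

The partitions of 20 that satisfy the conditions:
17, 1, 1, 1
15, 3, 1, 1
13, 5, 1, 1
13, 3, 3, 1
11, 7, 1, 1
11, 5, 3, 1
11, 3, 3, 3
9, 9, 1, 1
9, 7, 3, 1
9, 5, 5, 1
9, 5, 3, 3
7, 7, 5, 1
7, 7, 3, 3
7, 5, 5, 3
5, 5, 5, 5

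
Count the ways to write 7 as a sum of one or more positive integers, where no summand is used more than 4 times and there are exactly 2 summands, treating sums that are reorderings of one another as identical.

The partitions of 7 that satisfy the conditions:
6, 1
5, 2
4, 3
That's 3 in total.

3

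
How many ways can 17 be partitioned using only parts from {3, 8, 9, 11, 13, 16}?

3

Enumerating:
3,3,11
8,9
3,3,3,8
That's 3 in total.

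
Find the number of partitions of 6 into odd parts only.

Listing the qualifying partitions of 6:
5 + 1
3 + 3
3 + 1 + 1 + 1
1 + 1 + 1 + 1 + 1 + 1
That's 4 in total.

4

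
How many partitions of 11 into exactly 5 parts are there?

They are:
7 + 1 + 1 + 1 + 1
6 + 2 + 1 + 1 + 1
5 + 3 + 1 + 1 + 1
5 + 2 + 2 + 1 + 1
4 + 4 + 1 + 1 + 1
4 + 3 + 2 + 1 + 1
4 + 2 + 2 + 2 + 1
3 + 3 + 3 + 1 + 1
3 + 3 + 2 + 2 + 1
3 + 2 + 2 + 2 + 2
That's 10 in total.

10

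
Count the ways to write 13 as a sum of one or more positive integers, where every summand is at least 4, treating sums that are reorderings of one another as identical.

Listing the qualifying partitions of 13:
13
9 + 4
8 + 5
7 + 6
5 + 4 + 4

5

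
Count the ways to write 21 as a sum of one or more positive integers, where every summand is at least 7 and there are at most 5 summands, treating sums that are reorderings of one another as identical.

6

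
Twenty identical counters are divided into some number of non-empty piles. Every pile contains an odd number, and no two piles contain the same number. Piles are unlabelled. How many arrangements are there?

7

Listing the qualifying partitions of 20:
19,1
17,3
15,5
13,7
11,9
11,5,3,1
9,7,3,1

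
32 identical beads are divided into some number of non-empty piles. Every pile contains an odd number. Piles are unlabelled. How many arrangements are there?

390

There are 390 such partitions.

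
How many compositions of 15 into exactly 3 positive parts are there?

91

Place 2 bars in the 14 internal gaps of a row of 15 dots: C(14,2) = 91.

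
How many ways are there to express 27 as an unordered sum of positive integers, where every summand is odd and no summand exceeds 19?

184

Direct enumeration gives 184 partitions.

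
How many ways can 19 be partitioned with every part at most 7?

300

There are 300 such partitions.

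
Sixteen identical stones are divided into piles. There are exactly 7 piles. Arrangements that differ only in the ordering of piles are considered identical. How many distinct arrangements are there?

28

A partial list (first 12 by largest part):
10, 1, 1, 1, 1, 1, 1
9, 2, 1, 1, 1, 1, 1
8, 3, 1, 1, 1, 1, 1
8, 2, 2, 1, 1, 1, 1
7, 4, 1, 1, 1, 1, 1
7, 3, 2, 1, 1, 1, 1
7, 2, 2, 2, 1, 1, 1
6, 5, 1, 1, 1, 1, 1
6, 4, 2, 1, 1, 1, 1
6, 3, 3, 1, 1, 1, 1
6, 3, 2, 2, 1, 1, 1
6, 2, 2, 2, 2, 1, 1
…and 16 more, for 28 total.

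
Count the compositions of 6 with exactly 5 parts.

5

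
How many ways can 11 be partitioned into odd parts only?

12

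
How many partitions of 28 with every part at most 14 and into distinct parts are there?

134

Counting exhaustively, 134 partitions satisfy the conditions.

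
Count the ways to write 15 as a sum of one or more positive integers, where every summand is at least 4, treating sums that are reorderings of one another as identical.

They are:
15
11 + 4
10 + 5
9 + 6
8 + 7
7 + 4 + 4
6 + 5 + 4
5 + 5 + 5
That's 8 in total.

8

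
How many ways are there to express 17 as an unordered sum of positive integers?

Counting exhaustively, 297 partitions satisfy the conditions.

297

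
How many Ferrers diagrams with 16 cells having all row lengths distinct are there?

32

A partial list (first 12 by largest part):
16
15,1
14,2
13,3
13,2,1
12,4
12,3,1
11,5
11,4,1
11,3,2
10,6
10,5,1
…and 20 more, for 32 total.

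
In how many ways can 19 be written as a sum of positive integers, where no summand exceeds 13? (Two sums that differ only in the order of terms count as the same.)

471

Systematic enumeration (by largest part, then next-largest, …) yields 471.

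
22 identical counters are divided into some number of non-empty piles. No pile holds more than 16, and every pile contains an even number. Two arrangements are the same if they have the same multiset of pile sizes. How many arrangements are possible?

There are too many to list fully; the first 12 (by largest part) are:
16,6
16,4,2
16,2,2,2
14,8
14,6,2
14,4,4
14,4,2,2
14,2,2,2,2
12,10
12,8,2
12,6,4
12,6,2,2
…and 40 more, for 52 total.

52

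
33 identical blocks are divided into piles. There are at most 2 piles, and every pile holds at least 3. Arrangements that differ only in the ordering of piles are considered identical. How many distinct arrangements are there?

15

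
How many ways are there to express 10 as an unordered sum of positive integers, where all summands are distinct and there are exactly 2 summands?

4

Listing the qualifying partitions of 10:
9, 1
8, 2
7, 3
6, 4
That's 4 in total.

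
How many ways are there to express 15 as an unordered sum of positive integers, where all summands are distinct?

There are too many to list fully; the first 12 (by largest part) are:
15
14, 1
13, 2
12, 3
12, 2, 1
11, 4
11, 3, 1
10, 5
10, 4, 1
10, 3, 2
9, 6
9, 5, 1
…and 15 more, for 27 total.

27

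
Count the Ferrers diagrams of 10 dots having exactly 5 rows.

They are:
6+1+1+1+1
5+2+1+1+1
4+3+1+1+1
4+2+2+1+1
3+3+2+1+1
3+2+2+2+1
2+2+2+2+2
Counting gives 7.

7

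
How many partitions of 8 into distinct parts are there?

6

They are:
8
7, 1
6, 2
5, 3
5, 2, 1
4, 3, 1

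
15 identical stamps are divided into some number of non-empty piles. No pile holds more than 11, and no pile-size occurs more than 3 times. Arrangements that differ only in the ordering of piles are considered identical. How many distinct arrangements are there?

98

Systematic enumeration (by largest part, then next-largest, …) yields 98.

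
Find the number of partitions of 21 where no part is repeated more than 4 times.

505

Counting exhaustively, 505 partitions satisfy the conditions.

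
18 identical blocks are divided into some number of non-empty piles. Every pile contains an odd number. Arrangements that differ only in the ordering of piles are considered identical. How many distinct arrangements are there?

46

A partial list (first 12 by largest part):
1, 17
3, 15
1, 1, 1, 15
5, 13
1, 1, 3, 13
1, 1, 1, 1, 1, 13
7, 11
1, 1, 5, 11
1, 3, 3, 11
1, 1, 1, 1, 3, 11
1, 1, 1, 1, 1, 1, 1, 11
9, 9
…and 34 more, for 46 total.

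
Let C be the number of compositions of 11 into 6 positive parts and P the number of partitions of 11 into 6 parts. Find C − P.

245

Ordered (compositions into 6 parts): C(10,5) = 252.
Partitions of 11 into exactly 6 parts: 7.
Difference: 252 − 7 = 245.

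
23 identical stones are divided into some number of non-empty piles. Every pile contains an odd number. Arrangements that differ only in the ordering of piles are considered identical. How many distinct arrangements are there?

A full systematic count gives 104.

104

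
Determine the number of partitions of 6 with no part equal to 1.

4

They are:
6
2,4
3,3
2,2,2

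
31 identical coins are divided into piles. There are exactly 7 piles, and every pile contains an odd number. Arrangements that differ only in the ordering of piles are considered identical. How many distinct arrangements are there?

65

A partial list (first 12 by largest part):
25,1,1,1,1,1,1
23,3,1,1,1,1,1
21,5,1,1,1,1,1
21,3,3,1,1,1,1
19,7,1,1,1,1,1
19,5,3,1,1,1,1
19,3,3,3,1,1,1
17,9,1,1,1,1,1
17,7,3,1,1,1,1
17,5,5,1,1,1,1
17,5,3,3,1,1,1
17,3,3,3,3,1,1
…and 53 more, for 65 total.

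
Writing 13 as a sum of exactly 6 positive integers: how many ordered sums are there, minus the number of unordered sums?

Compositions: C(12,5) = 792.
Partitions of 13 into exactly 6 parts: 14.
Difference: 792 − 14 = 778.

778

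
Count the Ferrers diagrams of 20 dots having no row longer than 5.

192

There are 192 such partitions.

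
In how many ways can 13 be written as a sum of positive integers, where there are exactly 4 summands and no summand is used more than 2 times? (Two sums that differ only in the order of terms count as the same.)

14

The partitions of 13 that satisfy the conditions:
1+1+2+9
1+1+3+8
1+2+2+8
1+1+4+7
1+2+3+7
1+1+5+6
1+2+4+6
1+3+3+6
2+2+3+6
1+2+5+5
1+3+4+5
2+2+4+5
2+3+3+5
2+3+4+4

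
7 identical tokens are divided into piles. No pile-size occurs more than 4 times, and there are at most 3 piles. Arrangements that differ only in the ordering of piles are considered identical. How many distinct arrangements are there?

8

They are:
7
1,6
2,5
1,1,5
3,4
1,2,4
1,3,3
2,2,3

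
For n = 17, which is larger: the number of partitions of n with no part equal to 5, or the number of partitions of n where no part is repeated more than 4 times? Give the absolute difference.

15

Partitions of 17 with no part equal to 5: 220.
Partitions of 17 where no part is repeated more than 4 times: 205.
|220 − 205| = 15.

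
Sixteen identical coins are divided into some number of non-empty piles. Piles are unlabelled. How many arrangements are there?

231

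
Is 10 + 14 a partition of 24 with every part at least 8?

The parts sum to 24, and the condition 'every summand is at least 8' holds.

Yes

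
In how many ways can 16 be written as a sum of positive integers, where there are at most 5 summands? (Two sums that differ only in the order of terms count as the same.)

Direct enumeration gives 101 partitions.

101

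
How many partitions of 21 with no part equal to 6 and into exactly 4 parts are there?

53

A partial list (first 12 by largest part):
18,1,1,1
17,2,1,1
16,3,1,1
16,2,2,1
15,4,1,1
15,3,2,1
15,2,2,2
14,5,1,1
14,4,2,1
14,3,3,1
14,3,2,2
13,5,2,1
…and 41 more, for 53 total.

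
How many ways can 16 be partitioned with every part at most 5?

There are 101 such partitions.

101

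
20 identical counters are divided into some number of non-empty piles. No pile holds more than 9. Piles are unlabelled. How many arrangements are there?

Enumerating by decreasing first part gives 488 partitions in all.

488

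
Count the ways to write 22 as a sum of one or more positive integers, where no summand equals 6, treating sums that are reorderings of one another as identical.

Counting exhaustively, 771 partitions satisfy the conditions.

771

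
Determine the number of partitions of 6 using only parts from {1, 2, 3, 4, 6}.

Enumerating:
6
4,2
4,1,1
3,3
3,2,1
3,1,1,1
2,2,2
2,2,1,1
2,1,1,1,1
1,1,1,1,1,1
Counting gives 10.

10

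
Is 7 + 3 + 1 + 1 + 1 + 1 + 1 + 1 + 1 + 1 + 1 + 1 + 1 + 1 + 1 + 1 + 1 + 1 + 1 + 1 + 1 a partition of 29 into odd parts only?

Yes

The parts sum to 29, and the condition 'every summand is odd' holds.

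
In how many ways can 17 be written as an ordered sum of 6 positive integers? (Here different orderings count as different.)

Equivalently, choose which 5 of the 16 gaps become plus signs: C(16,5) = 4368.

4368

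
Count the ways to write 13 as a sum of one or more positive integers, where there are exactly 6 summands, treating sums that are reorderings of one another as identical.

The partitions of 13 that satisfy the conditions:
8, 1, 1, 1, 1, 1
7, 2, 1, 1, 1, 1
6, 3, 1, 1, 1, 1
6, 2, 2, 1, 1, 1
5, 4, 1, 1, 1, 1
5, 3, 2, 1, 1, 1
5, 2, 2, 2, 1, 1
4, 4, 2, 1, 1, 1
4, 3, 3, 1, 1, 1
4, 3, 2, 2, 1, 1
4, 2, 2, 2, 2, 1
3, 3, 3, 2, 1, 1
3, 3, 2, 2, 2, 1
3, 2, 2, 2, 2, 2

14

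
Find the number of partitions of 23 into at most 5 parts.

291

There are 291 such partitions.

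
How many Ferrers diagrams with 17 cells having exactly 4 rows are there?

There are too many to list fully; the first 12 (by largest part) are:
1, 1, 1, 14
1, 1, 2, 13
1, 1, 3, 12
1, 2, 2, 12
1, 1, 4, 11
1, 2, 3, 11
2, 2, 2, 11
1, 1, 5, 10
1, 2, 4, 10
1, 3, 3, 10
2, 2, 3, 10
1, 1, 6, 9
…and 27 more, for 39 total.

39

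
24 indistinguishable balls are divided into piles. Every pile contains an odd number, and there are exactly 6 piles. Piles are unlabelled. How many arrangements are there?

26

There are too many to list fully; the first 12 (by largest part) are:
1, 1, 1, 1, 1, 19
1, 1, 1, 1, 3, 17
1, 1, 1, 1, 5, 15
1, 1, 1, 3, 3, 15
1, 1, 1, 1, 7, 13
1, 1, 1, 3, 5, 13
1, 1, 3, 3, 3, 13
1, 1, 1, 1, 9, 11
1, 1, 1, 3, 7, 11
1, 1, 1, 5, 5, 11
1, 1, 3, 3, 5, 11
1, 3, 3, 3, 3, 11
…and 14 more, for 26 total.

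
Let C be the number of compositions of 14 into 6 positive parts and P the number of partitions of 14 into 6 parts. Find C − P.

Ordered (compositions into 6 parts): C(13,5) = 1287.
Unordered (partitions into 6 parts): 20.
Difference: 1287 − 20 = 1267.

1267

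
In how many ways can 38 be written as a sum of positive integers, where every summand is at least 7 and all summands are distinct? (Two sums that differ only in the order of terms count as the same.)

42

There are too many to list fully; the first 12 (by largest part) are:
38
31+7
30+8
29+9
28+10
27+11
26+12
25+13
24+14
23+15
23+8+7
22+16
…and 30 more, for 42 total.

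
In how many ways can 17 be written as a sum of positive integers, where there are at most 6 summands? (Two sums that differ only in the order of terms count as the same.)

163

A full systematic count gives 163.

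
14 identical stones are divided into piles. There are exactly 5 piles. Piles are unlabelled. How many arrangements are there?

23

They are:
10 + 1 + 1 + 1 + 1
9 + 2 + 1 + 1 + 1
8 + 3 + 1 + 1 + 1
8 + 2 + 2 + 1 + 1
7 + 4 + 1 + 1 + 1
7 + 3 + 2 + 1 + 1
7 + 2 + 2 + 2 + 1
6 + 5 + 1 + 1 + 1
6 + 4 + 2 + 1 + 1
6 + 3 + 3 + 1 + 1
6 + 3 + 2 + 2 + 1
6 + 2 + 2 + 2 + 2
5 + 5 + 2 + 1 + 1
5 + 4 + 3 + 1 + 1
5 + 4 + 2 + 2 + 1
5 + 3 + 3 + 2 + 1
5 + 3 + 2 + 2 + 2
4 + 4 + 4 + 1 + 1
4 + 4 + 3 + 2 + 1
4 + 4 + 2 + 2 + 2
4 + 3 + 3 + 3 + 1
4 + 3 + 3 + 2 + 2
3 + 3 + 3 + 3 + 2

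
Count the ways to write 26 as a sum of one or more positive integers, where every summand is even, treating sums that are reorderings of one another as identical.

A full systematic count gives 101.

101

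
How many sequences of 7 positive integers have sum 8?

7

Place 6 bars in the 7 internal gaps of a row of 8 dots: C(7,6) = 7.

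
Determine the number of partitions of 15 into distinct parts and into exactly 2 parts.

They are:
14,1
13,2
12,3
11,4
10,5
9,6
8,7

7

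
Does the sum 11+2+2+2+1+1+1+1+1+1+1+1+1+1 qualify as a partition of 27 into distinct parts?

The parts sum to 27, and the condition 'all summands are distinct' is violated.

No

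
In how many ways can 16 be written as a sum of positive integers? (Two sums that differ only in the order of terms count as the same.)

231

Systematic enumeration (by largest part, then next-largest, …) yields 231.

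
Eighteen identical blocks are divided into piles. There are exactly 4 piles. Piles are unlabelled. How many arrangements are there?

There are too many to list fully; the first 12 (by largest part) are:
1+1+1+15
1+1+2+14
1+1+3+13
1+2+2+13
1+1+4+12
1+2+3+12
2+2+2+12
1+1+5+11
1+2+4+11
1+3+3+11
2+2+3+11
1+1+6+10
…and 35 more, for 47 total.

47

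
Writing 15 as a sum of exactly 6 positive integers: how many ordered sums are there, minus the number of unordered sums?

Compositions: C(14,5) = 2002.
Partitions of 15 into exactly 6 parts: 26.
Difference: 2002 − 26 = 1976.

1976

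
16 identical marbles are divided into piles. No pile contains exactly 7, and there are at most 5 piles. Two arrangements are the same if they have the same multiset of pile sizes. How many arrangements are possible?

83

Direct enumeration gives 83 partitions.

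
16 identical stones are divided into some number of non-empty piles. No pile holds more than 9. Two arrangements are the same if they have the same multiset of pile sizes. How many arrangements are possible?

Counting exhaustively, 201 partitions satisfy the conditions.

201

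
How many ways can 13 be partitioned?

101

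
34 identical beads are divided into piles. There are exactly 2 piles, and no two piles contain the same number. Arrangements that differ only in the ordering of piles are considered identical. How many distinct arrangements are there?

The partitions of 34 that satisfy the conditions:
1,33
2,32
3,31
4,30
5,29
6,28
7,27
8,26
9,25
10,24
11,23
12,22
13,21
14,20
15,19
16,18
Counting gives 16.

16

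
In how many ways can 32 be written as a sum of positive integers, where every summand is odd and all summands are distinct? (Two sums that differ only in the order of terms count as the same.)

They are:
1 + 31
3 + 29
5 + 27
7 + 25
9 + 23
1 + 3 + 5 + 23
11 + 21
1 + 3 + 7 + 21
13 + 19
1 + 3 + 9 + 19
1 + 5 + 7 + 19
15 + 17
1 + 3 + 11 + 17
1 + 5 + 9 + 17
3 + 5 + 7 + 17
1 + 3 + 13 + 15
1 + 5 + 11 + 15
1 + 7 + 9 + 15
3 + 5 + 9 + 15
1 + 7 + 11 + 13
3 + 5 + 11 + 13
3 + 7 + 9 + 13
5 + 7 + 9 + 11

23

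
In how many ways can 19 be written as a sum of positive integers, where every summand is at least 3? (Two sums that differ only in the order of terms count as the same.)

There are too many to list fully; the first 12 (by largest part) are:
19
16, 3
15, 4
14, 5
13, 6
13, 3, 3
12, 7
12, 4, 3
11, 8
11, 5, 3
11, 4, 4
10, 9
…and 27 more, for 39 total.

39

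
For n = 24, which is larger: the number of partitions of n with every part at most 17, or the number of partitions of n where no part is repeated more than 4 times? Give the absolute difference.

595

Partitions of 24 with every part at most 17: 1545.
Partitions of 24 where no part is repeated more than 4 times: 950.
|1545 − 950| = 595.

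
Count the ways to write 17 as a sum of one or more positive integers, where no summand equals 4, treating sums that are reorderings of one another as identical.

196

There are 196 such partitions.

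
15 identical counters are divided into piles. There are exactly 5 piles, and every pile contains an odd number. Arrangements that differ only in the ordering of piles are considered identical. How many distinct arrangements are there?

Enumerating:
11,1,1,1,1
9,3,1,1,1
7,5,1,1,1
7,3,3,1,1
5,5,3,1,1
5,3,3,3,1
3,3,3,3,3
Counting gives 7.

7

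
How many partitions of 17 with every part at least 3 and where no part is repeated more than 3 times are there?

The partitions of 17 that satisfy the conditions:
17
14, 3
13, 4
12, 5
11, 6
11, 3, 3
10, 7
10, 4, 3
9, 8
9, 5, 3
9, 4, 4
8, 6, 3
8, 5, 4
8, 3, 3, 3
7, 7, 3
7, 6, 4
7, 5, 5
7, 4, 3, 3
6, 6, 5
6, 5, 3, 3
6, 4, 4, 3
5, 5, 4, 3
5, 4, 4, 4
4, 4, 3, 3, 3
Counting gives 24.

24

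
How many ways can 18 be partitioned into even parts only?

There are too many to list fully; the first 12 (by largest part) are:
18
16+2
14+4
14+2+2
12+6
12+4+2
12+2+2+2
10+8
10+6+2
10+4+4
10+4+2+2
10+2+2+2+2
…and 18 more, for 30 total.

30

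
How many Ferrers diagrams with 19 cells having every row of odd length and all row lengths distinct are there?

6

They are:
19
1 + 3 + 15
1 + 5 + 13
1 + 7 + 11
3 + 5 + 11
3 + 7 + 9
That's 6 in total.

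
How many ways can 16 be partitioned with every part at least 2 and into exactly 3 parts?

14

The partitions of 16 that satisfy the conditions:
12+2+2
11+3+2
10+4+2
10+3+3
9+5+2
9+4+3
8+6+2
8+5+3
8+4+4
7+7+2
7+6+3
7+5+4
6+6+4
6+5+5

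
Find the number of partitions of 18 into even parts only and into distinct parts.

8

They are:
18
2,16
4,14
6,12
2,4,12
8,10
2,6,10
4,6,8
That's 8 in total.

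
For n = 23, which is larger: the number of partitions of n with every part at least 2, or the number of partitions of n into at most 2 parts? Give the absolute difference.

241

Partitions of 23 with every part at least 2: 253.
Partitions of 23 into at most 2 parts: 12.
|253 − 12| = 241.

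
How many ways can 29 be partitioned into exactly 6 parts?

454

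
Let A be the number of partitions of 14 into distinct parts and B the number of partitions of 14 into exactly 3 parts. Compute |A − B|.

Partitions of 14 into distinct parts: 22.
Partitions of 14 into exactly 3 parts: 16.
|22 − 16| = 6.

6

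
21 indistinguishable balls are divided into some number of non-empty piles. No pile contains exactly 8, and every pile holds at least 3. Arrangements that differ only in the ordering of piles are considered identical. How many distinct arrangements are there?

50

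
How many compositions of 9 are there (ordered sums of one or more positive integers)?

256

Each of the 8 gaps between 9 units is either a break or not: 2^8 = 256.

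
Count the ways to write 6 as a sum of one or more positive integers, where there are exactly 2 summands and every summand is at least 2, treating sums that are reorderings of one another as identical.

2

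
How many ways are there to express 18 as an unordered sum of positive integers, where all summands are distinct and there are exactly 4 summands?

15

They are:
12+3+2+1
11+4+2+1
10+5+2+1
10+4+3+1
9+6+2+1
9+5+3+1
9+4+3+2
8+7+2+1
8+6+3+1
8+5+4+1
8+5+3+2
7+6+4+1
7+6+3+2
7+5+4+2
6+5+4+3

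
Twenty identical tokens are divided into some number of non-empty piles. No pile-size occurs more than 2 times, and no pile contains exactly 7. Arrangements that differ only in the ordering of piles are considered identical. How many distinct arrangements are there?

158

Enumerating by decreasing first part gives 158 partitions in all.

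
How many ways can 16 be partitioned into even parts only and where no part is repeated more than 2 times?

13

They are:
16
14,2
12,4
12,2,2
10,6
10,4,2
8,8
8,6,2
8,4,4
8,4,2,2
6,6,4
6,6,2,2
6,4,4,2
That's 13 in total.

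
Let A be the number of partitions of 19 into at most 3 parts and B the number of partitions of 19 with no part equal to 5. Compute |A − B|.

315

Partitions of 19 into at most 3 parts: 40.
Partitions of 19 with no part equal to 5: 355.
|40 − 355| = 315.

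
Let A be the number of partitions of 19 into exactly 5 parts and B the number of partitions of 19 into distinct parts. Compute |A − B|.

Partitions of 19 into exactly 5 parts: 70.
Partitions of 19 into distinct parts: 54.
|70 − 54| = 16.

16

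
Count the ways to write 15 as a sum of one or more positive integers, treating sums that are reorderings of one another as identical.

176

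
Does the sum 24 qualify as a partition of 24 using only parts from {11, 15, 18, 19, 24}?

The parts sum to 24, and the condition 'each summand belongs to {11, 15, 18, 19, 24}' holds.

Yes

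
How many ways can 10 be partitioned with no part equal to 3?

27

A partial list (first 12 by largest part):
10
1,9
2,8
1,1,8
1,2,7
1,1,1,7
4,6
2,2,6
1,1,2,6
1,1,1,1,6
5,5
1,4,5
…and 15 more, for 27 total.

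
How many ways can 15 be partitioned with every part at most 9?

157

Counting exhaustively, 157 partitions satisfy the conditions.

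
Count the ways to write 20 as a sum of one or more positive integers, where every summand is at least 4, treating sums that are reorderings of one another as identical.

24

Listing the qualifying partitions of 20:
20
16, 4
15, 5
14, 6
13, 7
12, 8
12, 4, 4
11, 9
11, 5, 4
10, 10
10, 6, 4
10, 5, 5
9, 7, 4
9, 6, 5
8, 8, 4
8, 7, 5
8, 6, 6
8, 4, 4, 4
7, 7, 6
7, 5, 4, 4
6, 6, 4, 4
6, 5, 5, 4
5, 5, 5, 5
4, 4, 4, 4, 4
That's 24 in total.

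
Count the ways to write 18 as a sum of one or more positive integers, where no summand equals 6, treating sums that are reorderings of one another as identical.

308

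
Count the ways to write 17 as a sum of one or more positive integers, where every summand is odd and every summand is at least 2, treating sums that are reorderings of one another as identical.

The partitions of 17 that satisfy the conditions:
17
11 + 3 + 3
9 + 5 + 3
7 + 7 + 3
7 + 5 + 5
5 + 3 + 3 + 3 + 3
That's 6 in total.

6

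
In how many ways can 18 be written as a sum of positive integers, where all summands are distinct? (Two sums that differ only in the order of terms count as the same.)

A partial list (first 12 by largest part):
18
1, 17
2, 16
3, 15
1, 2, 15
4, 14
1, 3, 14
5, 13
1, 4, 13
2, 3, 13
6, 12
1, 5, 12
…and 34 more, for 46 total.

46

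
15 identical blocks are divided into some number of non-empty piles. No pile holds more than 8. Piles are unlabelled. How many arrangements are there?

A full systematic count gives 146.

146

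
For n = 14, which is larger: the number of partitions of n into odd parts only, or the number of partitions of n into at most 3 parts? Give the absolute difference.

2

Partitions of 14 into odd parts only: 22.
Partitions of 14 into at most 3 parts: 24.
|22 − 24| = 2.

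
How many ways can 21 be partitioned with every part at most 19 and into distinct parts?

74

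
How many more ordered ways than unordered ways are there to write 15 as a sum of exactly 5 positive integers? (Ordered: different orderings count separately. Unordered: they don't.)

971

Compositions: C(14,4) = 1001.
Partitions of 15 into exactly 5 parts: 30.
Difference: 1001 − 30 = 971.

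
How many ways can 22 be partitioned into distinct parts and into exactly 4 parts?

34

There are too many to list fully; the first 12 (by largest part) are:
16,3,2,1
15,4,2,1
14,5,2,1
14,4,3,1
13,6,2,1
13,5,3,1
13,4,3,2
12,7,2,1
12,6,3,1
12,5,4,1
12,5,3,2
11,8,2,1
…and 22 more, for 34 total.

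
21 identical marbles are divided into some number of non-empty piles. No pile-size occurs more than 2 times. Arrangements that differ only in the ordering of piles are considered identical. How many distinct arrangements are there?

Systematic enumeration (by largest part, then next-largest, …) yields 243.

243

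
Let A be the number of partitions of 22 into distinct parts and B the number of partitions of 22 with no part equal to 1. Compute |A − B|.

Partitions of 22 into distinct parts: 89.
Partitions of 22 with no part equal to 1: 210.
|89 − 210| = 121.

121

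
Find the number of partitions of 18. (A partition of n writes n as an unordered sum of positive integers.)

There are 385 such partitions.

385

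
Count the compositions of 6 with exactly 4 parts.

10

Equivalently, choose which 3 of the 5 gaps become plus signs: C(5,3) = 10.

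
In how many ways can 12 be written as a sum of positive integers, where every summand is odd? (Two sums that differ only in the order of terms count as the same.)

Listing the qualifying partitions of 12:
11,1
9,3
9,1,1,1
7,5
7,3,1,1
7,1,1,1,1,1
5,5,1,1
5,3,3,1
5,3,1,1,1,1
5,1,1,1,1,1,1,1
3,3,3,3
3,3,3,1,1,1
3,3,1,1,1,1,1,1
3,1,1,1,1,1,1,1,1,1
1,1,1,1,1,1,1,1,1,1,1,1

15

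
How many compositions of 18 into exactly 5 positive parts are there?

Place 4 bars in the 17 internal gaps of a row of 18 dots: C(17,4) = 2380.

2380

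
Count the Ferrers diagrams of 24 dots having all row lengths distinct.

122

Direct enumeration gives 122 partitions.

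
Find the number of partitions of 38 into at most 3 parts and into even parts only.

There are too many to list fully; the first 12 (by largest part) are:
38
2,36
4,34
2,2,34
6,32
2,4,32
8,30
2,6,30
4,4,30
10,28
2,8,28
4,6,28
…and 28 more, for 40 total.

40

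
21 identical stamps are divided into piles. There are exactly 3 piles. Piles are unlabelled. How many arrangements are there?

There are too many to list fully; the first 12 (by largest part) are:
19,1,1
18,2,1
17,3,1
17,2,2
16,4,1
16,3,2
15,5,1
15,4,2
15,3,3
14,6,1
14,5,2
14,4,3
…and 25 more, for 37 total.

37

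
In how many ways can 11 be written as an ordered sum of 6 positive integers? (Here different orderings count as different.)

Equivalently, choose which 5 of the 10 gaps become plus signs: C(10,5) = 252.

252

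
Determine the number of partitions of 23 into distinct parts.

Direct enumeration gives 104 partitions.

104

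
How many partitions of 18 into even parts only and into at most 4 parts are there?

18

They are:
18
2,16
4,14
2,2,14
6,12
2,4,12
2,2,2,12
8,10
2,6,10
4,4,10
2,2,4,10
2,8,8
4,6,8
2,2,6,8
2,4,4,8
6,6,6
2,4,6,6
4,4,4,6
Counting gives 18.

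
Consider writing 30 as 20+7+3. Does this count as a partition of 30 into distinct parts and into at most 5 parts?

Yes

The parts sum to 30, and the condition 'all summands are distinct' holds; the condition 'there are at most 5 summands' holds.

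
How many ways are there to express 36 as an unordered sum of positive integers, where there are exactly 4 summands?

Counting exhaustively, 351 partitions satisfy the conditions.

351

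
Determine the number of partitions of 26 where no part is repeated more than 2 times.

Counting exhaustively, 617 partitions satisfy the conditions.

617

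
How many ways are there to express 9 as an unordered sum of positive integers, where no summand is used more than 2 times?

16

They are:
9
8, 1
7, 2
7, 1, 1
6, 3
6, 2, 1
5, 4
5, 3, 1
5, 2, 2
5, 2, 1, 1
4, 4, 1
4, 3, 2
4, 3, 1, 1
4, 2, 2, 1
3, 3, 2, 1
3, 2, 2, 1, 1
Counting gives 16.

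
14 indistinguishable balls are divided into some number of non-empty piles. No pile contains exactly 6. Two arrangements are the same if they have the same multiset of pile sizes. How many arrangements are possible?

There are 113 such partitions.

113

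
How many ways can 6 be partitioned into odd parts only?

Enumerating:
5 + 1
3 + 3
3 + 1 + 1 + 1
1 + 1 + 1 + 1 + 1 + 1
Counting gives 4.

4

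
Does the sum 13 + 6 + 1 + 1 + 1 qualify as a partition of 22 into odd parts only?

No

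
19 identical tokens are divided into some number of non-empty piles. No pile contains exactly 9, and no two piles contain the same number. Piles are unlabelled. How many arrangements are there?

A partial list (first 12 by largest part):
19
18 + 1
17 + 2
16 + 3
16 + 2 + 1
15 + 4
15 + 3 + 1
14 + 5
14 + 4 + 1
14 + 3 + 2
13 + 6
13 + 5 + 1
…and 33 more, for 45 total.

45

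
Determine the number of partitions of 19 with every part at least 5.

The partitions of 19 that satisfy the conditions:
19
14,5
13,6
12,7
11,8
10,9
9,5,5
8,6,5
7,7,5
7,6,6

10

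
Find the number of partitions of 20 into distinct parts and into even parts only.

10

They are:
20
2 + 18
4 + 16
6 + 14
2 + 4 + 14
8 + 12
2 + 6 + 12
2 + 8 + 10
4 + 6 + 10
2 + 4 + 6 + 8
Counting gives 10.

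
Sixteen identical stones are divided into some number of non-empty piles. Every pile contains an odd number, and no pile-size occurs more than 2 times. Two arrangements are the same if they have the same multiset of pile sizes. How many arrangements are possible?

10

Enumerating:
15+1
13+3
11+5
11+3+1+1
9+7
9+5+1+1
9+3+3+1
7+7+1+1
7+5+3+1
5+5+3+3
Counting gives 10.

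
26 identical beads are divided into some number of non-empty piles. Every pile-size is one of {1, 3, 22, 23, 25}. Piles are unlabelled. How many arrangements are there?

Listing the qualifying partitions of 26:
1,25
3,23
1,1,1,23
1,3,22
1,1,1,1,22
1,1,3,3,3,3,3,3,3,3
1,1,1,1,1,3,3,3,3,3,3,3
1,1,1,1,1,1,1,1,3,3,3,3,3,3
1,1,1,1,1,1,1,1,1,1,1,3,3,3,3,3
1,1,1,1,1,1,1,1,1,1,1,1,1,1,3,3,3,3
1,1,1,1,1,1,1,1,1,1,1,1,1,1,1,1,1,3,3,3
1,1,1,1,1,1,1,1,1,1,1,1,1,1,1,1,1,1,1,1,3,3
1,1,1,1,1,1,1,1,1,1,1,1,1,1,1,1,1,1,1,1,1,1,1,3
1,1,1,1,1,1,1,1,1,1,1,1,1,1,1,1,1,1,1,1,1,1,1,1,1,1

14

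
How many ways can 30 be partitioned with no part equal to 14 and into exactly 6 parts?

495

Enumerating by decreasing first part gives 495 partitions in all.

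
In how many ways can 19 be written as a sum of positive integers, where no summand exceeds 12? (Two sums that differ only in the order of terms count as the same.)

A full systematic count gives 460.

460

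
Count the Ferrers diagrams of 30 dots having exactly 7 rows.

618

There are 618 such partitions.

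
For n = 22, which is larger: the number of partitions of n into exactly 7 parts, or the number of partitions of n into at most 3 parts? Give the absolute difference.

79

Partitions of 22 into exactly 7 parts: 131.
Partitions of 22 into at most 3 parts: 52.
|131 − 52| = 79.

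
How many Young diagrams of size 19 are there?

490

Counting exhaustively, 490 partitions satisfy the conditions.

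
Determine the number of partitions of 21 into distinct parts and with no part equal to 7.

There are too many to list fully; the first 12 (by largest part) are:
21
20, 1
19, 2
18, 3
18, 2, 1
17, 4
17, 3, 1
16, 5
16, 4, 1
16, 3, 2
15, 6
15, 5, 1
…and 46 more, for 58 total.

58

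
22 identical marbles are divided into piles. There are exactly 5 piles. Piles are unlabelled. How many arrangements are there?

A full systematic count gives 119.

119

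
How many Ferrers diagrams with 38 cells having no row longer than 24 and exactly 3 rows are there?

Enumerating by decreasing first part gives 78 partitions in all.

78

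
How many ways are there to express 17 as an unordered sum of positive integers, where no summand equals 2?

There are 121 such partitions.

121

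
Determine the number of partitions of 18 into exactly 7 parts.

A partial list (first 12 by largest part):
1+1+1+1+1+1+12
1+1+1+1+1+2+11
1+1+1+1+1+3+10
1+1+1+1+2+2+10
1+1+1+1+1+4+9
1+1+1+1+2+3+9
1+1+1+2+2+2+9
1+1+1+1+1+5+8
1+1+1+1+2+4+8
1+1+1+1+3+3+8
1+1+1+2+2+3+8
1+1+2+2+2+2+8
…and 37 more, for 49 total.

49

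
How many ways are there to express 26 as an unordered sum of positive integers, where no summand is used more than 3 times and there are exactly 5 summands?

215

There are 215 such partitions.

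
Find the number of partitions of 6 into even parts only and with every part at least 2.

3

The partitions of 6 that satisfy the conditions:
6
2,4
2,2,2
Counting gives 3.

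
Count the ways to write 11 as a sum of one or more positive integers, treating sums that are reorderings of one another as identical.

56

There are too many to list fully; the first 12 (by largest part) are:
11
10 + 1
9 + 2
9 + 1 + 1
8 + 3
8 + 2 + 1
8 + 1 + 1 + 1
7 + 4
7 + 3 + 1
7 + 2 + 2
7 + 2 + 1 + 1
7 + 1 + 1 + 1 + 1
…and 44 more, for 56 total.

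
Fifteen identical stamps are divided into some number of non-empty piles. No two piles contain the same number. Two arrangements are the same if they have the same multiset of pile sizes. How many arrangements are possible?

27

There are too many to list fully; the first 12 (by largest part) are:
15
14+1
13+2
12+3
12+2+1
11+4
11+3+1
10+5
10+4+1
10+3+2
9+6
9+5+1
…and 15 more, for 27 total.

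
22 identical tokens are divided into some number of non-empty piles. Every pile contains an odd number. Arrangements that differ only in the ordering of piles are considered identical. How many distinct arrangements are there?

89

There are 89 such partitions.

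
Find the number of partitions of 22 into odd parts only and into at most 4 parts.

24

Enumerating:
21 + 1
19 + 3
19 + 1 + 1 + 1
17 + 5
17 + 3 + 1 + 1
15 + 7
15 + 5 + 1 + 1
15 + 3 + 3 + 1
13 + 9
13 + 7 + 1 + 1
13 + 5 + 3 + 1
13 + 3 + 3 + 3
11 + 11
11 + 9 + 1 + 1
11 + 7 + 3 + 1
11 + 5 + 5 + 1
11 + 5 + 3 + 3
9 + 9 + 3 + 1
9 + 7 + 5 + 1
9 + 7 + 3 + 3
9 + 5 + 5 + 3
7 + 7 + 7 + 1
7 + 7 + 5 + 3
7 + 5 + 5 + 5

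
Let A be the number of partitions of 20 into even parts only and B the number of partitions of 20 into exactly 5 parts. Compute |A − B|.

Partitions of 20 into even parts only: 42.
Partitions of 20 into exactly 5 parts: 84.
|42 − 84| = 42.

42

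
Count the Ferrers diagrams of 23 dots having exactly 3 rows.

44

A partial list (first 12 by largest part):
21+1+1
20+2+1
19+3+1
19+2+2
18+4+1
18+3+2
17+5+1
17+4+2
17+3+3
16+6+1
16+5+2
16+4+3
…and 32 more, for 44 total.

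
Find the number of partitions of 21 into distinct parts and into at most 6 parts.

There are 76 such partitions.

76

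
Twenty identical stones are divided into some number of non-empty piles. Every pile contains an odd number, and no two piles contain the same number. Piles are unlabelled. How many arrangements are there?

They are:
19, 1
17, 3
15, 5
13, 7
11, 9
11, 5, 3, 1
9, 7, 3, 1
Counting gives 7.

7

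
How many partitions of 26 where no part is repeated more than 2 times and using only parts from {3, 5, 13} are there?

2

The partitions of 26 that satisfy the conditions:
13, 13
13, 5, 5, 3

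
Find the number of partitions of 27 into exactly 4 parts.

150

There are 150 such partitions.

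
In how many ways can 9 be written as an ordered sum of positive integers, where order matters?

There are 8 gaps and each independently is a cut or not, giving 2^8 = 256.

256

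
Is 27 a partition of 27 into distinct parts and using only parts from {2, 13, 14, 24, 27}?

Yes

The parts sum to 27, and the condition 'all summands are distinct' holds; the condition 'each summand belongs to {2, 13, 14, 24, 27}' holds.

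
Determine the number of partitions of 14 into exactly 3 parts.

They are:
12 + 1 + 1
11 + 2 + 1
10 + 3 + 1
10 + 2 + 2
9 + 4 + 1
9 + 3 + 2
8 + 5 + 1
8 + 4 + 2
8 + 3 + 3
7 + 6 + 1
7 + 5 + 2
7 + 4 + 3
6 + 6 + 2
6 + 5 + 3
6 + 4 + 4
5 + 5 + 4

16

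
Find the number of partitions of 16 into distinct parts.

32

There are too many to list fully; the first 12 (by largest part) are:
16
1,15
2,14
3,13
1,2,13
4,12
1,3,12
5,11
1,4,11
2,3,11
6,10
1,5,10
…and 20 more, for 32 total.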